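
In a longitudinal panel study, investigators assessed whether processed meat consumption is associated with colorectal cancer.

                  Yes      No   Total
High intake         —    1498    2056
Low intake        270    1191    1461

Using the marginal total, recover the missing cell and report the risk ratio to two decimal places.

1.47

The missing cell is in the exposed row: 2056 − 1498 = 558.
So a = 558, b = 1498, c = 270, d = 1191.
RR = [a/(a+b)] / [c/(c+d)] = (558/2056) / (270/1461) = 0.27140/0.18480 = 1.46858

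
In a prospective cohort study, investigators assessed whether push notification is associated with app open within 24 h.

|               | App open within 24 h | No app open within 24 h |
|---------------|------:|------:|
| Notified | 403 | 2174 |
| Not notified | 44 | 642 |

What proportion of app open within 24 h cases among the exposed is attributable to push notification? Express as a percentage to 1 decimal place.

59.0

Cells: a = 403, b = 2174, c = 44, d = 642.
Risk in exposed = 403/2577 = 0.15638; risk in unexposed = 44/686 = 0.06414.
RR = 0.15638/0.06414 = 2.43816
AR% = (RR − 1)/RR × 100 = (2.43816 − 1)/2.43816 × 100 = 58.9855%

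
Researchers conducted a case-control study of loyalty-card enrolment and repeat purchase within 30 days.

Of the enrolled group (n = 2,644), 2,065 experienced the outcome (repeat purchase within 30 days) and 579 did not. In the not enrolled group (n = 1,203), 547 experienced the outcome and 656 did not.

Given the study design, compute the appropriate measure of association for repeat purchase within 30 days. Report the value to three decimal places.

From the description: a = 2065, b = 579, c = 547, d = 656.
This is a case-control study: participants were sampled on outcome status, so risks in the source population cannot be estimated directly — relative risk is not valid here. The odds ratio is the appropriate measure.
OR = (a·d)/(b·c) = (2065 × 656) / (579 × 547) = 1354640 / 316713 = 4.27718

4.277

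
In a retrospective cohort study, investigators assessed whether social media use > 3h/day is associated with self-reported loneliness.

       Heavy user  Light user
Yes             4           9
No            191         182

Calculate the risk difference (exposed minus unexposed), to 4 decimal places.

Reading the table with exposure as columns: a = 4 (Heavy user, case), b = 191 (Heavy user, non-case), c = 9 (Light user, case), d = 182.
Risk in exposed = 4/195 = 0.020513; risk in unexposed = 9/191 = 0.047120.
Risk difference = 0.020513 − 0.047120 = -0.026608

-0.0266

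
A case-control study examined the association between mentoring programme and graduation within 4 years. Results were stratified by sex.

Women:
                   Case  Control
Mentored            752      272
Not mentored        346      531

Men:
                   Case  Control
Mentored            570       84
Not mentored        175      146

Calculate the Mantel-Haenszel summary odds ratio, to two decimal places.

4.57

OR_MH = Σ(aᵢdᵢ/nᵢ) / Σ(bᵢcᵢ/nᵢ), where nᵢ is the stratum total.
Stratum 1 (Women): n = 1901; a·d/n = 752·531/1901 = 210.0537; b·c/n = 272·346/1901 = 49.5066
Stratum 2 (Men): n = 975; a·d/n = 570·146/975 = 85.3538; b·c/n = 84·175/975 = 15.0769
OR_MH = (210.0537 + 85.3538) / (49.5066 + 15.0769) = 295.4075 / 64.5835 = 4.57404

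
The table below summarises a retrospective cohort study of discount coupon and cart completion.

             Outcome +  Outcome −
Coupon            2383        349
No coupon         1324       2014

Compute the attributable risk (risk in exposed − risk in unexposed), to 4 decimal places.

Cells: a = 2383, b = 349, c = 1324, d = 2014.
Risk in exposed = 2383/2732 = 0.872255; risk in unexposed = 1324/3338 = 0.396645.
Risk difference = 0.872255 − 0.396645 = 0.475610

0.4756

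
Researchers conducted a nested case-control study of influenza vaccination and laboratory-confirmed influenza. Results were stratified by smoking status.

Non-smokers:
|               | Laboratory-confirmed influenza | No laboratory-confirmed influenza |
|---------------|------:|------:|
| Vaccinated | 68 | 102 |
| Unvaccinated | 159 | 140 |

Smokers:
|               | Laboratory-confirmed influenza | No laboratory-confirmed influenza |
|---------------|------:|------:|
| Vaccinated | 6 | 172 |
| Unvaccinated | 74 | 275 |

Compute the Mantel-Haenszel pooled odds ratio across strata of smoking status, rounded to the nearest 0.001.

0.399

OR_MH = Σ(aᵢdᵢ/nᵢ) / Σ(bᵢcᵢ/nᵢ), where nᵢ is the stratum total.
Stratum 1 (Non-smokers): n = 469; a·d/n = 68·140/469 = 20.2985; b·c/n = 102·159/469 = 34.5800
Stratum 2 (Smokers): n = 527; a·d/n = 6·275/527 = 3.1309; b·c/n = 172·74/527 = 24.1518
OR_MH = (20.2985 + 3.1309) / (34.5800 + 24.1518) = 23.4294 / 58.7318 = 0.39892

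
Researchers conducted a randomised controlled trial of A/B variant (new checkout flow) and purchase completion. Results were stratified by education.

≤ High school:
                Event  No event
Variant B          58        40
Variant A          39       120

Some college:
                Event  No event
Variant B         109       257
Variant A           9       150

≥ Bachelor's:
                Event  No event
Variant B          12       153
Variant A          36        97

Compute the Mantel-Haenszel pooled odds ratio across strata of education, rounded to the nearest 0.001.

OR_MH = Σ(aᵢdᵢ/nᵢ) / Σ(bᵢcᵢ/nᵢ), where nᵢ is the stratum total.
Stratum 1 (≤ High school): n = 257; a·d/n = 58·120/257 = 27.0817; b·c/n = 40·39/257 = 6.0700
Stratum 2 (Some college): n = 525; a·d/n = 109·150/525 = 31.1429; b·c/n = 257·9/525 = 4.4057
Stratum 3 (≥ Bachelor's): n = 298; a·d/n = 12·97/298 = 3.9060; b·c/n = 153·36/298 = 18.4832
OR_MH = (27.0817 + 31.1429 + 3.9060) / (6.0700 + 4.4057 + 18.4832) = 62.1306 / 28.9590 = 2.14547

2.145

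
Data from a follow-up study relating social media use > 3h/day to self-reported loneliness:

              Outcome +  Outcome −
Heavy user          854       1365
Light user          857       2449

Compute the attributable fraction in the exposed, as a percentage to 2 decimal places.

Cells: a = 854, b = 1365, c = 857, d = 2449.
Risk in exposed = 854/2219 = 0.38486; risk in unexposed = 857/3306 = 0.25923.
RR = 0.38486/0.25923 = 1.48464
AR% = (RR − 1)/RR × 100 = (1.48464 − 1)/1.48464 × 100 = 32.6438%

32.64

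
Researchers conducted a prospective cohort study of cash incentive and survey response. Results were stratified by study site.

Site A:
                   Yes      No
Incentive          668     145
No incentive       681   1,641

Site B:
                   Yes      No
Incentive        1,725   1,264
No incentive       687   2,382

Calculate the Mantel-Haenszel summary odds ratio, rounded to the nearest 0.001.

5.879

OR_MH = Σ(aᵢdᵢ/nᵢ) / Σ(bᵢcᵢ/nᵢ), where nᵢ is the stratum total.
Stratum 1 (Site A): n = 3135; a·d/n = 668·1641/3135 = 349.6612; b·c/n = 145·681/3135 = 31.4976
Stratum 2 (Site B): n = 6058; a·d/n = 1725·2382/6058 = 678.2684; b·c/n = 1264·687/6058 = 143.3424
OR_MH = (349.6612 + 678.2684) / (31.4976 + 143.3424) = 1027.9296 / 174.8400 = 5.87926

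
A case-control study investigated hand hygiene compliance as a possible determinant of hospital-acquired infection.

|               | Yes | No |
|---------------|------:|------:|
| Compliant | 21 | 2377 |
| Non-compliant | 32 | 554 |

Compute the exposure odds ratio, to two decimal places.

0.15

Cells: a = 21, b = 2377, c = 32, d = 554.
OR = (a·d)/(b·c) = (21 × 554) / (2377 × 32) = 11634 / 76064 = 0.15295
Exposure is associated with lower odds of hospital-acquired infection (OR = 0.15 < 1).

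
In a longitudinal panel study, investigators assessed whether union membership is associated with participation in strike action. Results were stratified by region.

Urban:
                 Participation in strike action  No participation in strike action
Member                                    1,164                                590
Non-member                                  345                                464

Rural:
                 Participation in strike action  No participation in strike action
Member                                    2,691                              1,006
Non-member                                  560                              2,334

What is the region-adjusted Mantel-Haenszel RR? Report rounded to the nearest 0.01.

RR_MH = Σ(aᵢ·n₀ᵢ/nᵢ) / Σ(cᵢ·n₁ᵢ/nᵢ), with n₁ᵢ = aᵢ+bᵢ (exposed), n₀ᵢ = cᵢ+dᵢ (unexposed), nᵢ = n₁ᵢ+n₀ᵢ.
Stratum 1 (Urban): n₁ = 1754, n₀ = 809, n = 2563; a·n₀/n = 1164·809/2563 = 367.4116; c·n₁/n = 345·1754/2563 = 236.1022
Stratum 2 (Rural): n₁ = 3697, n₀ = 2894, n = 6591; a·n₀/n = 2691·2894/6591 = 1181.5740; c·n₁/n = 560·3697/6591 = 314.1132
RR_MH = (367.4116 + 1181.5740) / (236.1022 + 314.1132) = 1548.9856 / 550.2154 = 2.81523

2.82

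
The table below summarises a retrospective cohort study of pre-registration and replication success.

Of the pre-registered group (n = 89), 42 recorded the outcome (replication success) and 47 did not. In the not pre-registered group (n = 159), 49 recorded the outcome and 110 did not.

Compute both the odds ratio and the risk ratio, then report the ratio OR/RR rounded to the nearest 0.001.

1.310

From the description: a = 42, b = 47, c = 49, d = 110.
OR = (42·110)/(47·49) = 4620/2303 = 2.00608
Risk in exposed = 42/89 = 0.47191; risk in unexposed = 49/159 = 0.30818; RR = 1.53130
OR/RR = 2.00608 / 1.53130 = 1.31005
The outcome is not rare, so the OR lies further from 1 than the RR.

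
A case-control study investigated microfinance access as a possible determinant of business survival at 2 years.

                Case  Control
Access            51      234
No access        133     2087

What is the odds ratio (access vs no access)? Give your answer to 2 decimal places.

Cells: a = 51, b = 234, c = 133, d = 2087.
OR = (a·d)/(b·c) = (51 × 2087) / (234 × 133) = 106437 / 31122 = 3.41999
The odds of business survival at 2 years are about 3.42 times as high in the access group.

3.42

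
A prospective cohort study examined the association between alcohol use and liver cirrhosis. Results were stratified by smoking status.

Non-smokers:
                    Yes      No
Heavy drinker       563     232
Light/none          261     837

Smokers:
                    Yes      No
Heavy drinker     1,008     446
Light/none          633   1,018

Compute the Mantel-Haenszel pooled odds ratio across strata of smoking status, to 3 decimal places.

4.714

OR_MH = Σ(aᵢdᵢ/nᵢ) / Σ(bᵢcᵢ/nᵢ), where nᵢ is the stratum total.
Stratum 1 (Non-smokers): n = 1893; a·d/n = 563·837/1893 = 248.9334; b·c/n = 232·261/1893 = 31.9873
Stratum 2 (Smokers): n = 3105; a·d/n = 1008·1018/3105 = 330.4812; b·c/n = 446·633/3105 = 90.9237
OR_MH = (248.9334 + 330.4812) / (31.9873 + 90.9237) = 579.4146 / 122.9110 = 4.71410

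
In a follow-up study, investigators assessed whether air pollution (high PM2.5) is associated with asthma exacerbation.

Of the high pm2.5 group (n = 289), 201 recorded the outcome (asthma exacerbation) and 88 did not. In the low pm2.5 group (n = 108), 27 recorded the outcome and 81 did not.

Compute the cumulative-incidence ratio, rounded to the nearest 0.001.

2.782

From the description: a = 201, b = 88, c = 27, d = 81.
Risk in exposed = 201/289 = 0.69550; risk in unexposed = 27/108 = 0.25000.
RR = 0.69550 / 0.25000 = 2.78201
The risk among the exposed is 2.78 times that among the unexposed.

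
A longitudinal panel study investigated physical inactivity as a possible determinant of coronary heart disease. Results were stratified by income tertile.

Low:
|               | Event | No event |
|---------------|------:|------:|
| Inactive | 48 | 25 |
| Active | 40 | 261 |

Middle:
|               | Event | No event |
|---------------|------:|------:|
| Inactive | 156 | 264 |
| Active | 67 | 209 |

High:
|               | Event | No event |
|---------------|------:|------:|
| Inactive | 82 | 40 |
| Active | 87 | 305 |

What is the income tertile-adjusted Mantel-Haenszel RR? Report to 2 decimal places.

2.37

RR_MH = Σ(aᵢ·n₀ᵢ/nᵢ) / Σ(cᵢ·n₁ᵢ/nᵢ), with n₁ᵢ = aᵢ+bᵢ (exposed), n₀ᵢ = cᵢ+dᵢ (unexposed), nᵢ = n₁ᵢ+n₀ᵢ.
Stratum 1 (Low): n₁ = 73, n₀ = 301, n = 374; a·n₀/n = 48·301/374 = 38.6310; c·n₁/n = 40·73/374 = 7.8075
Stratum 2 (Middle): n₁ = 420, n₀ = 276, n = 696; a·n₀/n = 156·276/696 = 61.8621; c·n₁/n = 67·420/696 = 40.4310
Stratum 3 (High): n₁ = 122, n₀ = 392, n = 514; a·n₀/n = 82·392/514 = 62.5370; c·n₁/n = 87·122/514 = 20.6498
RR_MH = (38.6310 + 61.8621 + 62.5370) / (7.8075 + 40.4310 + 20.6498) = 163.0300 / 68.8883 = 2.36658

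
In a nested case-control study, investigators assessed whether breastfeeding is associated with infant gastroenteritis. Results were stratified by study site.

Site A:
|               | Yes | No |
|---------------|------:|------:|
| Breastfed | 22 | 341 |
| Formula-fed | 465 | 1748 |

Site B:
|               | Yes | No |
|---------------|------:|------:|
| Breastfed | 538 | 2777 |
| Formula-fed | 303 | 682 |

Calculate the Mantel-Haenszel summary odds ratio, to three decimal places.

0.390

OR_MH = Σ(aᵢdᵢ/nᵢ) / Σ(bᵢcᵢ/nᵢ), where nᵢ is the stratum total.
Stratum 1 (Site A): n = 2576; a·d/n = 22·1748/2576 = 14.9286; b·c/n = 341·465/2576 = 61.5547
Stratum 2 (Site B): n = 4300; a·d/n = 538·682/4300 = 85.3293; b·c/n = 2777·303/4300 = 195.6816
OR_MH = (14.9286 + 85.3293) / (61.5547 + 195.6816) = 100.2579 / 257.2364 = 0.38975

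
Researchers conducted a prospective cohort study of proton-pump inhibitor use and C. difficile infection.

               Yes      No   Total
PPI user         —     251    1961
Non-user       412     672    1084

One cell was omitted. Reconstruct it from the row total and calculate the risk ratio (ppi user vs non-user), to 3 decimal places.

2.294

The missing cell is in the exposed row: 1961 − 251 = 1710.
So a = 1710, b = 251, c = 412, d = 672.
RR = [a/(a+b)] / [c/(c+d)] = (1710/1961) / (412/1084) = 0.87200/0.38007 = 2.29430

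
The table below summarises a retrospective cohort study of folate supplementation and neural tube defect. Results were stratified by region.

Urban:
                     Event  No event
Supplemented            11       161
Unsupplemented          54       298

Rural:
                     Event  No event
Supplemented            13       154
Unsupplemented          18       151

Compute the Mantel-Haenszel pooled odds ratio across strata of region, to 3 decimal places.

0.487

OR_MH = Σ(aᵢdᵢ/nᵢ) / Σ(bᵢcᵢ/nᵢ), where nᵢ is the stratum total.
Stratum 1 (Urban): n = 524; a·d/n = 11·298/524 = 6.2557; b·c/n = 161·54/524 = 16.5916
Stratum 2 (Rural): n = 336; a·d/n = 13·151/336 = 5.8423; b·c/n = 154·18/336 = 8.2500
OR_MH = (6.2557 + 5.8423) / (16.5916 + 8.2500) = 12.0980 / 24.8416 = 0.48701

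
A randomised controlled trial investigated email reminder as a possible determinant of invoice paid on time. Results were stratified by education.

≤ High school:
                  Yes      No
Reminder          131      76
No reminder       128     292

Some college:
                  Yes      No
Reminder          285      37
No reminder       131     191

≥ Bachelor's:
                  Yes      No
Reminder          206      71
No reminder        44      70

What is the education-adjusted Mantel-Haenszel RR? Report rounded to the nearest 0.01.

RR_MH = Σ(aᵢ·n₀ᵢ/nᵢ) / Σ(cᵢ·n₁ᵢ/nᵢ), with n₁ᵢ = aᵢ+bᵢ (exposed), n₀ᵢ = cᵢ+dᵢ (unexposed), nᵢ = n₁ᵢ+n₀ᵢ.
Stratum 1 (≤ High school): n₁ = 207, n₀ = 420, n = 627; a·n₀/n = 131·420/627 = 87.7512; c·n₁/n = 128·207/627 = 42.2584
Stratum 2 (Some college): n₁ = 322, n₀ = 322, n = 644; a·n₀/n = 285·322/644 = 142.5000; c·n₁/n = 131·322/644 = 65.5000
Stratum 3 (≥ Bachelor's): n₁ = 277, n₀ = 114, n = 391; a·n₀/n = 206·114/391 = 60.0614; c·n₁/n = 44·277/391 = 31.1714
RR_MH = (87.7512 + 142.5000 + 60.0614) / (42.2584 + 65.5000 + 31.1714) = 290.3126 / 138.9297 = 2.08964

2.09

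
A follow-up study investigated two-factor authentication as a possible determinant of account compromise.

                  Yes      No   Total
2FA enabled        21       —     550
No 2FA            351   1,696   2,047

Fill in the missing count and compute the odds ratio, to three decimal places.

0.192

The missing cell is in the exposed row: 550 − 21 = 529.
So a = 21, b = 529, c = 351, d = 1696.
OR = (a·d)/(b·c) = (21 × 1696) / (529 × 351) = 35616 / 185679 = 0.19181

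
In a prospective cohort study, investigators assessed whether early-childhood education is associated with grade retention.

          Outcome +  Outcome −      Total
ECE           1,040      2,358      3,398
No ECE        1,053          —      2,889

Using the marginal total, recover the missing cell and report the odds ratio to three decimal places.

The missing cell is in the unexposed row: 2889 − 1053 = 1836.
So a = 1040, b = 2358, c = 1053, d = 1836.
OR = (a·d)/(b·c) = (1040 × 1836) / (2358 × 1053) = 1909440 / 2482974 = 0.76901

0.769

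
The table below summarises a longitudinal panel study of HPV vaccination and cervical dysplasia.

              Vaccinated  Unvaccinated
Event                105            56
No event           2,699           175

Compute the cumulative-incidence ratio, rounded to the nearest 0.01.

Reading the table with exposure as columns: a = 105 (Vaccinated, case), b = 2699 (Vaccinated, non-case), c = 56 (Unvaccinated, case), d = 175.
Risk in exposed = 105/2804 = 0.03745; risk in unexposed = 56/231 = 0.24242.
RR = 0.03745 / 0.24242 = 0.15447
The risk is 85% lower among the exposed than among the unexposed.

0.15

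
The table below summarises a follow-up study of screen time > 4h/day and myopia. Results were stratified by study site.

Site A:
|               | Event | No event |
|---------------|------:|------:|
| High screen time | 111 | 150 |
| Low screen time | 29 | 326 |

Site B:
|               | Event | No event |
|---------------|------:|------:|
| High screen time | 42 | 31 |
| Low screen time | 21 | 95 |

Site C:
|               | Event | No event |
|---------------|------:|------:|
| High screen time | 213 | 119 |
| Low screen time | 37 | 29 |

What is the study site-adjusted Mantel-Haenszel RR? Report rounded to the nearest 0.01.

2.44

RR_MH = Σ(aᵢ·n₀ᵢ/nᵢ) / Σ(cᵢ·n₁ᵢ/nᵢ), with n₁ᵢ = aᵢ+bᵢ (exposed), n₀ᵢ = cᵢ+dᵢ (unexposed), nᵢ = n₁ᵢ+n₀ᵢ.
Stratum 1 (Site A): n₁ = 261, n₀ = 355, n = 616; a·n₀/n = 111·355/616 = 63.9692; c·n₁/n = 29·261/616 = 12.2873
Stratum 2 (Site B): n₁ = 73, n₀ = 116, n = 189; a·n₀/n = 42·116/189 = 25.7778; c·n₁/n = 21·73/189 = 8.1111
Stratum 3 (Site C): n₁ = 332, n₀ = 66, n = 398; a·n₀/n = 213·66/398 = 35.3216; c·n₁/n = 37·332/398 = 30.8643
RR_MH = (63.9692 + 25.7778 + 35.3216) / (12.2873 + 8.1111 + 30.8643) = 125.0685 / 51.2628 = 2.43975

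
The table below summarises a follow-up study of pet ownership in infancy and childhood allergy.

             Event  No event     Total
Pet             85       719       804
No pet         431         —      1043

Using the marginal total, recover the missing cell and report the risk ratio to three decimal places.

0.256

The missing cell is in the unexposed row: 1043 − 431 = 612.
So a = 85, b = 719, c = 431, d = 612.
RR = [a/(a+b)] / [c/(c+d)] = (85/804) / (431/1043) = 0.10572/0.41323 = 0.25584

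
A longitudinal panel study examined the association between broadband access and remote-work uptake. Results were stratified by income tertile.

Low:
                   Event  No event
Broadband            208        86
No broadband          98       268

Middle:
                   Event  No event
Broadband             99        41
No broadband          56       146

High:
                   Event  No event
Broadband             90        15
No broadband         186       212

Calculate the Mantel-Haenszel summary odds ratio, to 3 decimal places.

OR_MH = Σ(aᵢdᵢ/nᵢ) / Σ(bᵢcᵢ/nᵢ), where nᵢ is the stratum total.
Stratum 1 (Low): n = 660; a·d/n = 208·268/660 = 84.4606; b·c/n = 86·98/660 = 12.7697
Stratum 2 (Middle): n = 342; a·d/n = 99·146/342 = 42.2632; b·c/n = 41·56/342 = 6.7135
Stratum 3 (High): n = 503; a·d/n = 90·212/503 = 37.9324; b·c/n = 15·186/503 = 5.5467
OR_MH = (84.4606 + 42.2632 + 37.9324) / (12.7697 + 6.7135 + 5.5467) = 164.6562 / 25.0299 = 6.57839

6.578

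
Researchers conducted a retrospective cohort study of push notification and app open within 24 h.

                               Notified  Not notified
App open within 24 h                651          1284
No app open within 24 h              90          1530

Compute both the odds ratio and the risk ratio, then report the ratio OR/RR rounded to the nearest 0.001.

4.477

Reading the table with exposure as columns: a = 651 (Notified, case), b = 90 (Notified, non-case), c = 1284 (Not notified, case), d = 1530.
OR = (651·1530)/(90·1284) = 996030/115560 = 8.61916
Risk in exposed = 651/741 = 0.87854; risk in unexposed = 1284/2814 = 0.45629; RR = 1.92540
OR/RR = 8.61916 / 1.92540 = 4.47655
The outcome is not rare, so the OR lies further from 1 than the RR.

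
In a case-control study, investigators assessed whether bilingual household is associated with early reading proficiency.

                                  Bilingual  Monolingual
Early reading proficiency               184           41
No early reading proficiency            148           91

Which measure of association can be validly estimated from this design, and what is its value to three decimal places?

2.759

Reading the table with exposure as columns: a = 184 (Bilingual, case), b = 148 (Bilingual, non-case), c = 41 (Monolingual, case), d = 91.
This is a case-control study: participants were sampled on outcome status, so risks in the source population cannot be estimated directly — relative risk is not valid here. The odds ratio is the appropriate measure.
OR = (a·d)/(b·c) = (184 × 91) / (148 × 41) = 16744 / 6068 = 2.75939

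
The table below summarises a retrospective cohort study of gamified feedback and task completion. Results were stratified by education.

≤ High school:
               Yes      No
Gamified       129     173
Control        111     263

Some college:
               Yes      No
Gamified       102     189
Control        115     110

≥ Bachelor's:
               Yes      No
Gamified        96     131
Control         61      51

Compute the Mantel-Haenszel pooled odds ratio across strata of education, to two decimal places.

OR_MH = Σ(aᵢdᵢ/nᵢ) / Σ(bᵢcᵢ/nᵢ), where nᵢ is the stratum total.
Stratum 1 (≤ High school): n = 676; a·d/n = 129·263/676 = 50.1879; b·c/n = 173·111/676 = 28.4068
Stratum 2 (Some college): n = 516; a·d/n = 102·110/516 = 21.7442; b·c/n = 189·115/516 = 42.1221
Stratum 3 (≥ Bachelor's): n = 339; a·d/n = 96·51/339 = 14.4425; b·c/n = 131·61/339 = 23.5723
OR_MH = (50.1879 + 21.7442 + 14.4425) / (28.4068 + 42.1221 + 23.5723) = 86.3745 / 94.1012 = 0.91789

0.92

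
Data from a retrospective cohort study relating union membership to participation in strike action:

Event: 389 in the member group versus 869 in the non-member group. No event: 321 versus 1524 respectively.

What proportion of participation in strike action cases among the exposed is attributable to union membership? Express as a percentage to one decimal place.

From the description: a = 389, b = 321, c = 869, d = 1524.
Risk in exposed = 389/710 = 0.54789; risk in unexposed = 869/2393 = 0.36314.
RR = 0.54789/0.36314 = 1.50874
AR% = (RR − 1)/RR × 100 = (1.50874 − 1)/1.50874 × 100 = 33.7195%

33.7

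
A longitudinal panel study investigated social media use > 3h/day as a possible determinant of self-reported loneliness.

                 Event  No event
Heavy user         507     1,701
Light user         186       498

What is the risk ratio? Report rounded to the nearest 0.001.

0.844

Cells: a = 507, b = 1701, c = 186, d = 498.
Risk in exposed = 507/2208 = 0.22962; risk in unexposed = 186/684 = 0.27193.
RR = 0.22962 / 0.27193 = 0.84441
The risk is 16% lower among the exposed than among the unexposed.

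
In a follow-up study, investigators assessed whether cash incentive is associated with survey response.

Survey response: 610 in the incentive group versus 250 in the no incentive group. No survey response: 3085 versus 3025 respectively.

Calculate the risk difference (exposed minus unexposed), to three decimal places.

0.089

From the description: a = 610, b = 3085, c = 250, d = 3025.
Risk in exposed = 610/3695 = 0.165088; risk in unexposed = 250/3275 = 0.076336.
Risk difference = 0.165088 − 0.076336 = 0.088752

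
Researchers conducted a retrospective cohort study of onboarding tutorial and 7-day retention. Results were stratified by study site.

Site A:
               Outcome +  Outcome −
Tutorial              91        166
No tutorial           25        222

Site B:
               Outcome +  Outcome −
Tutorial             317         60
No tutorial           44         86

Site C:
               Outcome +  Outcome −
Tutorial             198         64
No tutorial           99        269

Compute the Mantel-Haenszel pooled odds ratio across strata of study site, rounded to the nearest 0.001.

OR_MH = Σ(aᵢdᵢ/nᵢ) / Σ(bᵢcᵢ/nᵢ), where nᵢ is the stratum total.
Stratum 1 (Site A): n = 504; a·d/n = 91·222/504 = 40.0833; b·c/n = 166·25/504 = 8.2341
Stratum 2 (Site B): n = 507; a·d/n = 317·86/507 = 53.7712; b·c/n = 60·44/507 = 5.2071
Stratum 3 (Site C): n = 630; a·d/n = 198·269/630 = 84.5429; b·c/n = 64·99/630 = 10.0571
OR_MH = (40.0833 + 53.7712 + 84.5429) / (8.2341 + 5.2071 + 10.0571) = 178.3974 / 23.4984 = 7.59190

7.592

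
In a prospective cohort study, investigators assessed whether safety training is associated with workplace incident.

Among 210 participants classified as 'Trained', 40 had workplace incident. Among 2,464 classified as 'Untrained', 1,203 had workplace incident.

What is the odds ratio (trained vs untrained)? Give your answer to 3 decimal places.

0.247

From the description: a = 40, b = 170, c = 1203, d = 1261.
OR = (a·d)/(b·c) = (40 × 1261) / (170 × 1203) = 50440 / 204510 = 0.24664
Exposure is associated with lower odds of workplace incident (OR = 0.25 < 1).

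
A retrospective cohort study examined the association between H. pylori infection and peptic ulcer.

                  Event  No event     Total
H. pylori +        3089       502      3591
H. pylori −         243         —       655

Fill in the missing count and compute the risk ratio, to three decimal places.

2.319

The missing cell is in the unexposed row: 655 − 243 = 412.
So a = 3089, b = 502, c = 243, d = 412.
RR = [a/(a+b)] / [c/(c+d)] = (3089/3591) / (243/655) = 0.86021/0.37099 = 2.31866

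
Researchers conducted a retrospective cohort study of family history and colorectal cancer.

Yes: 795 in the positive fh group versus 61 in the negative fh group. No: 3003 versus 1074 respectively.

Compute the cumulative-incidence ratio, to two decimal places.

3.89

From the description: a = 795, b = 3003, c = 61, d = 1074.
Risk in exposed = 795/3798 = 0.20932; risk in unexposed = 61/1135 = 0.05374.
RR = 0.20932 / 0.05374 = 3.89474
The risk among the exposed is 3.89 times that among the unexposed.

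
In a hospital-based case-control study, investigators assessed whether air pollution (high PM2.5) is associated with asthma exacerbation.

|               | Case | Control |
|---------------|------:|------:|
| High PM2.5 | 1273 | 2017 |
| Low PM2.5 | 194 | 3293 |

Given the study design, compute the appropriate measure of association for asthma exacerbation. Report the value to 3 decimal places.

Cells: a = 1273, b = 2017, c = 194, d = 3293.
This is a hospital-based case-control study: participants were sampled on outcome status, so risks in the source population cannot be estimated directly — relative risk is not valid here. The odds ratio is the appropriate measure.
OR = (a·d)/(b·c) = (1273 × 3293) / (2017 × 194) = 4191989 / 391298 = 10.71303

10.713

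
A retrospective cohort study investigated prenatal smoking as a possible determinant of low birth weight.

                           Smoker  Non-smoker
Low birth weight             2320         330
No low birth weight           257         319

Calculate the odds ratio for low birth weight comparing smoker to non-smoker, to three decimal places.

Reading the table with exposure as columns: a = 2320 (Smoker, case), b = 257 (Smoker, non-case), c = 330 (Non-smoker, case), d = 319.
OR = (a·d)/(b·c) = (2320 × 319) / (257 × 330) = 740080 / 84810 = 8.72633
The odds of low birth weight are about 8.73 times as high in the smoker group.

8.726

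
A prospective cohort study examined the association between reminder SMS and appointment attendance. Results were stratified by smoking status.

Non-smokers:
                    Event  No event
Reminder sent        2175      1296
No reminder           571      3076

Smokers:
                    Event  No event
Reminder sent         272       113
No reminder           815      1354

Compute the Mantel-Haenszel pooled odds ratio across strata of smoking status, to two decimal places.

7.74

OR_MH = Σ(aᵢdᵢ/nᵢ) / Σ(bᵢcᵢ/nᵢ), where nᵢ is the stratum total.
Stratum 1 (Non-smokers): n = 7118; a·d/n = 2175·3076/7118 = 939.9129; b·c/n = 1296·571/7118 = 103.9640
Stratum 2 (Smokers): n = 2554; a·d/n = 272·1354/2554 = 144.2005; b·c/n = 113·815/2554 = 36.0591
OR_MH = (939.9129 + 144.2005) / (103.9640 + 36.0591) = 1084.1134 / 140.0232 = 7.74239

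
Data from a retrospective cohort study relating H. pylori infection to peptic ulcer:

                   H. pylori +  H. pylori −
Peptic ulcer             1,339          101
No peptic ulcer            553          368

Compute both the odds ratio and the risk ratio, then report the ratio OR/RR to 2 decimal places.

2.68

Reading the table with exposure as columns: a = 1339 (H. pylori +, case), b = 553 (H. pylori +, non-case), c = 101 (H. pylori −, case), d = 368.
OR = (1339·368)/(553·101) = 492752/55853 = 8.82230
Risk in exposed = 1339/1892 = 0.70772; risk in unexposed = 101/469 = 0.21535; RR = 3.28633
OR/RR = 8.82230 / 3.28633 = 2.68455
The outcome is not rare, so the OR lies further from 1 than the RR.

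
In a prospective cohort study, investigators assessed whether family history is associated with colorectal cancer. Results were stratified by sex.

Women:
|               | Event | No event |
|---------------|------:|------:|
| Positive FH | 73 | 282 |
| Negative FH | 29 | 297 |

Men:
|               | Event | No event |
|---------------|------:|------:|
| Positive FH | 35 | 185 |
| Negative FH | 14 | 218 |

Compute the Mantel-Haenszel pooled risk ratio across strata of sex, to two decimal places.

RR_MH = Σ(aᵢ·n₀ᵢ/nᵢ) / Σ(cᵢ·n₁ᵢ/nᵢ), with n₁ᵢ = aᵢ+bᵢ (exposed), n₀ᵢ = cᵢ+dᵢ (unexposed), nᵢ = n₁ᵢ+n₀ᵢ.
Stratum 1 (Women): n₁ = 355, n₀ = 326, n = 681; a·n₀/n = 73·326/681 = 34.9457; c·n₁/n = 29·355/681 = 15.1175
Stratum 2 (Men): n₁ = 220, n₀ = 232, n = 452; a·n₀/n = 35·232/452 = 17.9646; c·n₁/n = 14·220/452 = 6.8142
RR_MH = (34.9457 + 17.9646) / (15.1175 + 6.8142) = 52.9103 / 21.9316 = 2.41251

2.41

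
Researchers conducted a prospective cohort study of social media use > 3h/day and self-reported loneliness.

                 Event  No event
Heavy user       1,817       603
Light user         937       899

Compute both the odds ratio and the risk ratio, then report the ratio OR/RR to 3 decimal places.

1.965

Cells: a = 1817, b = 603, c = 937, d = 899.
OR = (1817·899)/(603·937) = 1633483/565011 = 2.89106
Risk in exposed = 1817/2420 = 0.75083; risk in unexposed = 937/1836 = 0.51035; RR = 1.47120
OR/RR = 2.89106 / 1.47120 = 1.96510
The outcome is not rare, so the OR lies further from 1 than the RR.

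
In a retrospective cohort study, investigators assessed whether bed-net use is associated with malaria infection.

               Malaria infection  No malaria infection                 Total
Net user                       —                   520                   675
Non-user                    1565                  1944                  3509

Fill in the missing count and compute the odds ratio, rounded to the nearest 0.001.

The missing cell is in the exposed row: 675 − 520 = 155.
So a = 155, b = 520, c = 1565, d = 1944.
OR = (a·d)/(b·c) = (155 × 1944) / (520 × 1565) = 301320 / 813800 = 0.37026

0.370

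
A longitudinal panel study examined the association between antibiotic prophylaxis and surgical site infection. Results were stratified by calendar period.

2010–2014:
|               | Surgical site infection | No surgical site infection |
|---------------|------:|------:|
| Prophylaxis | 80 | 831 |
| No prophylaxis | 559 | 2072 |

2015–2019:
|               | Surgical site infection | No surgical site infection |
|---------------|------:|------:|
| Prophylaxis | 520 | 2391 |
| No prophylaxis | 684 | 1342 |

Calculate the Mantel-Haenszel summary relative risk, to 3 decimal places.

0.499

RR_MH = Σ(aᵢ·n₀ᵢ/nᵢ) / Σ(cᵢ·n₁ᵢ/nᵢ), with n₁ᵢ = aᵢ+bᵢ (exposed), n₀ᵢ = cᵢ+dᵢ (unexposed), nᵢ = n₁ᵢ+n₀ᵢ.
Stratum 1 (2010–2014): n₁ = 911, n₀ = 2631, n = 3542; a·n₀/n = 80·2631/3542 = 59.4241; c·n₁/n = 559·911/3542 = 143.7744
Stratum 2 (2015–2019): n₁ = 2911, n₀ = 2026, n = 4937; a·n₀/n = 520·2026/4937 = 213.3927; c·n₁/n = 684·2911/4937 = 403.3065
RR_MH = (59.4241 + 213.3927) / (143.7744 + 403.3065) = 272.8168 / 547.0809 = 0.49868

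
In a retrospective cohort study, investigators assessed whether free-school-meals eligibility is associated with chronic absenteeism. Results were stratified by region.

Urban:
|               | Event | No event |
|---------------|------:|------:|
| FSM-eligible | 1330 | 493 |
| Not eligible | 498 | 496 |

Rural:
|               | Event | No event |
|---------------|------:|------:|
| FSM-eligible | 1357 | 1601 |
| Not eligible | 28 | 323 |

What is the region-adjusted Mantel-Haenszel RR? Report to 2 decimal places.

RR_MH = Σ(aᵢ·n₀ᵢ/nᵢ) / Σ(cᵢ·n₁ᵢ/nᵢ), with n₁ᵢ = aᵢ+bᵢ (exposed), n₀ᵢ = cᵢ+dᵢ (unexposed), nᵢ = n₁ᵢ+n₀ᵢ.
Stratum 1 (Urban): n₁ = 1823, n₀ = 994, n = 2817; a·n₀/n = 1330·994/2817 = 469.3007; c·n₁/n = 498·1823/2817 = 322.2769
Stratum 2 (Rural): n₁ = 2958, n₀ = 351, n = 3309; a·n₀/n = 1357·351/3309 = 143.9429; c·n₁/n = 28·2958/3309 = 25.0299
RR_MH = (469.3007 + 143.9429) / (322.2769 + 25.0299) = 613.2436 / 347.3068 = 1.76571

1.77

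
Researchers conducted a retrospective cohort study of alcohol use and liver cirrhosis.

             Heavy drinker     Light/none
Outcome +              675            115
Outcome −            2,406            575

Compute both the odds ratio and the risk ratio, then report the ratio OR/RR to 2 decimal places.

1.07

Reading the table with exposure as columns: a = 675 (Heavy drinker, case), b = 2406 (Heavy drinker, non-case), c = 115 (Light/none, case), d = 575.
OR = (675·575)/(2406·115) = 388125/276690 = 1.40274
Risk in exposed = 675/3081 = 0.21908; risk in unexposed = 115/690 = 0.16667; RR = 1.31451
OR/RR = 1.40274 / 1.31451 = 1.06712
The outcome is not rare, so the OR lies further from 1 than the RR.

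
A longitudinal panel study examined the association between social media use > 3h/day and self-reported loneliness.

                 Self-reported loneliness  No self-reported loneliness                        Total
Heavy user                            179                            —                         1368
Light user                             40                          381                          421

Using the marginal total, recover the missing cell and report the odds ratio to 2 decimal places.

The missing cell is in the exposed row: 1368 − 179 = 1189.
So a = 179, b = 1189, c = 40, d = 381.
OR = (a·d)/(b·c) = (179 × 381) / (1189 × 40) = 68199 / 47560 = 1.43396

1.43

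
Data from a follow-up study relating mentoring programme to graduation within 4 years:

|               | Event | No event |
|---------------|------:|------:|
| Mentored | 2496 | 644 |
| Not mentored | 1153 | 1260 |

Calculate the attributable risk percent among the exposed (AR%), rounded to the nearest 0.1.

39.9

Cells: a = 2496, b = 644, c = 1153, d = 1260.
Risk in exposed = 2496/3140 = 0.79490; risk in unexposed = 1153/2413 = 0.47783.
RR = 0.79490/0.47783 = 1.66358
AR% = (RR − 1)/RR × 100 = (1.66358 − 1)/1.66358 × 100 = 39.8886%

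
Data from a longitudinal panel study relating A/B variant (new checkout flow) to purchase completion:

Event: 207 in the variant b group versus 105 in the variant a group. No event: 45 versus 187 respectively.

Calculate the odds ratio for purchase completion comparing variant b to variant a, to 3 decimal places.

8.192

From the description: a = 207, b = 45, c = 105, d = 187.
OR = (a·d)/(b·c) = (207 × 187) / (45 × 105) = 38709 / 4725 = 8.19238
The odds of purchase completion are about 8.19 times as high in the variant b group.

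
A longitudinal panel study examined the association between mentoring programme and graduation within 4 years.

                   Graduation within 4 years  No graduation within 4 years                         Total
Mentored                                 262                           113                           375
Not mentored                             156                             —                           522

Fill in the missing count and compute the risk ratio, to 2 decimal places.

The missing cell is in the unexposed row: 522 − 156 = 366.
So a = 262, b = 113, c = 156, d = 366.
RR = [a/(a+b)] / [c/(c+d)] = (262/375) / (156/522) = 0.69867/0.29885 = 2.33785

2.34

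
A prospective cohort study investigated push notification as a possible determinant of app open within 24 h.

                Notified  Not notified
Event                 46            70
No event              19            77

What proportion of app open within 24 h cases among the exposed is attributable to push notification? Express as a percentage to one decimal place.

32.7

Reading the table with exposure as columns: a = 46 (Notified, case), b = 19 (Notified, non-case), c = 70 (Not notified, case), d = 77.
Risk in exposed = 46/65 = 0.70769; risk in unexposed = 70/147 = 0.47619.
RR = 0.70769/0.47619 = 1.48615
AR% = (RR − 1)/RR × 100 = (1.48615 − 1)/1.48615 × 100 = 32.7122%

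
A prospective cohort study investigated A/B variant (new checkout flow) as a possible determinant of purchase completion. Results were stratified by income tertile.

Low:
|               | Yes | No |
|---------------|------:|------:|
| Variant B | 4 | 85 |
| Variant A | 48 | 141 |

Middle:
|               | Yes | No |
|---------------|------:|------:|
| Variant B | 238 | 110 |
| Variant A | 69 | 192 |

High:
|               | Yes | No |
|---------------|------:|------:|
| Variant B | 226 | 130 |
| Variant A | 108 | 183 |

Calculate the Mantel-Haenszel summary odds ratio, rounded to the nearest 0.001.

OR_MH = Σ(aᵢdᵢ/nᵢ) / Σ(bᵢcᵢ/nᵢ), where nᵢ is the stratum total.
Stratum 1 (Low): n = 278; a·d/n = 4·141/278 = 2.0288; b·c/n = 85·48/278 = 14.6763
Stratum 2 (Middle): n = 609; a·d/n = 238·192/609 = 75.0345; b·c/n = 110·69/609 = 12.4631
Stratum 3 (High): n = 647; a·d/n = 226·183/647 = 63.9227; b·c/n = 130·108/647 = 21.7002
OR_MH = (2.0288 + 75.0345 + 63.9227) / (14.6763 + 12.4631 + 21.7002) = 140.9860 / 48.8395 = 2.88672

2.887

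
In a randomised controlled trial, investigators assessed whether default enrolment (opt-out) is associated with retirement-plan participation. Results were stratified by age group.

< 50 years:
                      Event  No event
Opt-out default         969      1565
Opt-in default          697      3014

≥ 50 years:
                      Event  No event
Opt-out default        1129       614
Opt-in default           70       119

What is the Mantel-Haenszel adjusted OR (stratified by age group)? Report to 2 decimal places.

OR_MH = Σ(aᵢdᵢ/nᵢ) / Σ(bᵢcᵢ/nᵢ), where nᵢ is the stratum total.
Stratum 1 (< 50 years): n = 6245; a·d/n = 969·3014/6245 = 467.6647; b·c/n = 1565·697/6245 = 174.6685
Stratum 2 (≥ 50 years): n = 1932; a·d/n = 1129·119/1932 = 69.5399; b·c/n = 614·70/1932 = 22.2464
OR_MH = (467.6647 + 69.5399) / (174.6685 + 22.2464) = 537.2045 / 196.9149 = 2.72810

2.73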